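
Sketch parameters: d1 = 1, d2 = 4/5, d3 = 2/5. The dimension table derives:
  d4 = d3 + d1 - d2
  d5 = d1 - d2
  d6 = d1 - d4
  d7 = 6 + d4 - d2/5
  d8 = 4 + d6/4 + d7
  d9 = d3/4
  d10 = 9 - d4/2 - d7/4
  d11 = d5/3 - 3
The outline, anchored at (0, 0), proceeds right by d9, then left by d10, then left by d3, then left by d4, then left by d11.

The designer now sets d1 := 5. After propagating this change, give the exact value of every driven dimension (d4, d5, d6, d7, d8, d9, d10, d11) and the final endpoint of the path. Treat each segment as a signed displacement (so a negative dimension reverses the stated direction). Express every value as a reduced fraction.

Apply edit: d1 := 5
  d4 = d3 + d1 - d2 = 23/5
  d5 = d1 - d2 = 21/5
  d6 = d1 - d4 = 2/5
  d7 = 6 + d4 - d2/5 = 261/25
  d8 = 4 + d6/4 + d7 = 727/50
  d9 = d3/4 = 1/10
  d10 = 9 - d4/2 - d7/4 = 409/100
  d11 = d5/3 - 3 = -8/5
Walk from origin (0, 0):
  seg 1: right by d9 = 1/10 → (1/10, 0)
  seg 2: left by d10 = 409/100 → (-399/100, 0)
  seg 3: left by d3 = 2/5 → (-439/100, 0)
  seg 4: left by d4 = 23/5 → (-899/100, 0)
  seg 5: left by d11 = -8/5 → (-739/100, 0)

d4 = 23/5
d5 = 21/5
d6 = 2/5
d7 = 261/25
d8 = 727/50
d9 = 1/10
d10 = 409/100
d11 = -8/5
endpoint = (-739/100, 0)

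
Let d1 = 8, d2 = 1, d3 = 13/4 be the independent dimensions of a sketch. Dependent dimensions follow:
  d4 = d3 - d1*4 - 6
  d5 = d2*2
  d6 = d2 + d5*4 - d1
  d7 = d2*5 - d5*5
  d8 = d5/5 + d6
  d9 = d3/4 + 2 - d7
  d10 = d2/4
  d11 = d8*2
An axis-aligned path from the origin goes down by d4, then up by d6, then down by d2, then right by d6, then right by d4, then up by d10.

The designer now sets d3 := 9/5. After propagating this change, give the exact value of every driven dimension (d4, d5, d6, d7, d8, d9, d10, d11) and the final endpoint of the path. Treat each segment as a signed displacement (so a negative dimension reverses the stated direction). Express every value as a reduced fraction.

d4 = -181/5
d5 = 2
d6 = 1
d7 = -5
d8 = 7/5
d9 = 149/20
d10 = 1/4
d11 = 14/5
endpoint = (-176/5, 729/20)

Apply edit: d3 := 9/5
  d4 = d3 - d1*4 - 6 = -181/5
  d5 = d2*2 = 2
  d6 = d2 + d5*4 - d1 = 1
  d7 = d2*5 - d5*5 = -5
  d8 = d5/5 + d6 = 7/5
  d9 = d3/4 + 2 - d7 = 149/20
  d10 = d2/4 = 1/4
  d11 = d8*2 = 14/5
Walk from origin (0, 0):
  seg 1: down by d4 = -181/5 → (0, 181/5)
  seg 2: up by d6 = 1 → (0, 186/5)
  seg 3: down by d2 = 1 → (0, 181/5)
  seg 4: right by d6 = 1 → (1, 181/5)
  seg 5: right by d4 = -181/5 → (-176/5, 181/5)
  seg 6: up by d10 = 1/4 → (-176/5, 729/20)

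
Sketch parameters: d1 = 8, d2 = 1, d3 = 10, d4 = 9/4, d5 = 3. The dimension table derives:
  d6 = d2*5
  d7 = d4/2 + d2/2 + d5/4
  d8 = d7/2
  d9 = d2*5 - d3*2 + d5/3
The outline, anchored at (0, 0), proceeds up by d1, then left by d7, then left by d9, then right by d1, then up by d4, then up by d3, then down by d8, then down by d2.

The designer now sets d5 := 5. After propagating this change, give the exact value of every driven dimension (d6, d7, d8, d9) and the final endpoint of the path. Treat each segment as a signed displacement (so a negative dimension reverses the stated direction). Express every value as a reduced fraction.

Apply edit: d5 := 5
  d6 = d2*5 = 5
  d7 = d4/2 + d2/2 + d5/4 = 23/8
  d8 = d7/2 = 23/16
  d9 = d2*5 - d3*2 + d5/3 = -40/3
Walk from origin (0, 0):
  seg 1: up by d1 = 8 → (0, 8)
  seg 2: left by d7 = 23/8 → (-23/8, 8)
  seg 3: left by d9 = -40/3 → (251/24, 8)
  seg 4: right by d1 = 8 → (443/24, 8)
  seg 5: up by d4 = 9/4 → (443/24, 41/4)
  seg 6: up by d3 = 10 → (443/24, 81/4)
  seg 7: down by d8 = 23/16 → (443/24, 301/16)
  seg 8: down by d2 = 1 → (443/24, 285/16)

d6 = 5
d7 = 23/8
d8 = 23/16
d9 = -40/3
endpoint = (443/24, 285/16)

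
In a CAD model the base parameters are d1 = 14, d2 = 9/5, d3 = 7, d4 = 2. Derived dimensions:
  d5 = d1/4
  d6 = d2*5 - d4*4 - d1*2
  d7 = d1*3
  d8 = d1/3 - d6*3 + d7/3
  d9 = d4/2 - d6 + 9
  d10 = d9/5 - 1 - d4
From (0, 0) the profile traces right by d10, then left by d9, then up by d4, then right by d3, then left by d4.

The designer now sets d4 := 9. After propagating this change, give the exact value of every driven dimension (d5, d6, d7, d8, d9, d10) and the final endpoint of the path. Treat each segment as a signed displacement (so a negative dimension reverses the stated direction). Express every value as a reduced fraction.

d5 = 7/2
d6 = -55
d7 = 42
d8 = 551/3
d9 = 137/2
d10 = 37/10
endpoint = (-334/5, 9)

Apply edit: d4 := 9
  d5 = d1/4 = 7/2
  d6 = d2*5 - d4*4 - d1*2 = -55
  d7 = d1*3 = 42
  d8 = d1/3 - d6*3 + d7/3 = 551/3
  d9 = d4/2 - d6 + 9 = 137/2
  d10 = d9/5 - 1 - d4 = 37/10
Walk from origin (0, 0):
  seg 1: right by d10 = 37/10 → (37/10, 0)
  seg 2: left by d9 = 137/2 → (-324/5, 0)
  seg 3: up by d4 = 9 → (-324/5, 9)
  seg 4: right by d3 = 7 → (-289/5, 9)
  seg 5: left by d4 = 9 → (-334/5, 9)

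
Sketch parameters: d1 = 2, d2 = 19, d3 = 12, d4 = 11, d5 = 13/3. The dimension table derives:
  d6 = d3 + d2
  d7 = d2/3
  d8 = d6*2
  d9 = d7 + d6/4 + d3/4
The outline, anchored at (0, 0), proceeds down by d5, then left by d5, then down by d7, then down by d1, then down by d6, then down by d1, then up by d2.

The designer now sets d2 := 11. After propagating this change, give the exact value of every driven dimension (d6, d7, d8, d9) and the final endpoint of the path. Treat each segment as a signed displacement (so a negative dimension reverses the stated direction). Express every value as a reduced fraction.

Apply edit: d2 := 11
  d6 = d3 + d2 = 23
  d7 = d2/3 = 11/3
  d8 = d6*2 = 46
  d9 = d7 + d6/4 + d3/4 = 149/12
Walk from origin (0, 0):
  seg 1: down by d5 = 13/3 → (0, -13/3)
  seg 2: left by d5 = 13/3 → (-13/3, -13/3)
  seg 3: down by d7 = 11/3 → (-13/3, -8)
  seg 4: down by d1 = 2 → (-13/3, -10)
  seg 5: down by d6 = 23 → (-13/3, -33)
  seg 6: down by d1 = 2 → (-13/3, -35)
  seg 7: up by d2 = 11 → (-13/3, -24)

d6 = 23
d7 = 11/3
d8 = 46
d9 = 149/12
endpoint = (-13/3, -24)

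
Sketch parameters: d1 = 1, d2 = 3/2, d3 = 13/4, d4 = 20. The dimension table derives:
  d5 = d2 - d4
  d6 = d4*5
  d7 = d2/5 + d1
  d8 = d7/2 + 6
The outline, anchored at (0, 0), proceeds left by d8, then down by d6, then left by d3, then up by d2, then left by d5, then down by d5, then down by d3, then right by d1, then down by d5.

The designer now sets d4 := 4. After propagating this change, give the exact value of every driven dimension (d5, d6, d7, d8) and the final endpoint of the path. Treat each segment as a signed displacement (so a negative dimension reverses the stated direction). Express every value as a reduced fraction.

Apply edit: d4 := 4
  d5 = d2 - d4 = -5/2
  d6 = d4*5 = 20
  d7 = d2/5 + d1 = 13/10
  d8 = d7/2 + 6 = 133/20
Walk from origin (0, 0):
  seg 1: left by d8 = 133/20 → (-133/20, 0)
  seg 2: down by d6 = 20 → (-133/20, -20)
  seg 3: left by d3 = 13/4 → (-99/10, -20)
  seg 4: up by d2 = 3/2 → (-99/10, -37/2)
  seg 5: left by d5 = -5/2 → (-37/5, -37/2)
  seg 6: down by d5 = -5/2 → (-37/5, -16)
  seg 7: down by d3 = 13/4 → (-37/5, -77/4)
  seg 8: right by d1 = 1 → (-32/5, -77/4)
  seg 9: down by d5 = -5/2 → (-32/5, -67/4)

d5 = -5/2
d6 = 20
d7 = 13/10
d8 = 133/20
endpoint = (-32/5, -67/4)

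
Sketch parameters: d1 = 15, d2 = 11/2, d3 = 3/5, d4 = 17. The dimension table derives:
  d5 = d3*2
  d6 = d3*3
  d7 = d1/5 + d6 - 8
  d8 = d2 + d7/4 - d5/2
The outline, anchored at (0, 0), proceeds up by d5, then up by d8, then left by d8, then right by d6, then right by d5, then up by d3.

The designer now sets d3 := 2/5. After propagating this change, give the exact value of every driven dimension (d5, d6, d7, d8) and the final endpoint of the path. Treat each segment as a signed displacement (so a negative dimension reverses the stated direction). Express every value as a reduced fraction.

Apply edit: d3 := 2/5
  d5 = d3*2 = 4/5
  d6 = d3*3 = 6/5
  d7 = d1/5 + d6 - 8 = -19/5
  d8 = d2 + d7/4 - d5/2 = 83/20
Walk from origin (0, 0):
  seg 1: up by d5 = 4/5 → (0, 4/5)
  seg 2: up by d8 = 83/20 → (0, 99/20)
  seg 3: left by d8 = 83/20 → (-83/20, 99/20)
  seg 4: right by d6 = 6/5 → (-59/20, 99/20)
  seg 5: right by d5 = 4/5 → (-43/20, 99/20)
  seg 6: up by d3 = 2/5 → (-43/20, 107/20)

d5 = 4/5
d6 = 6/5
d7 = -19/5
d8 = 83/20
endpoint = (-43/20, 107/20)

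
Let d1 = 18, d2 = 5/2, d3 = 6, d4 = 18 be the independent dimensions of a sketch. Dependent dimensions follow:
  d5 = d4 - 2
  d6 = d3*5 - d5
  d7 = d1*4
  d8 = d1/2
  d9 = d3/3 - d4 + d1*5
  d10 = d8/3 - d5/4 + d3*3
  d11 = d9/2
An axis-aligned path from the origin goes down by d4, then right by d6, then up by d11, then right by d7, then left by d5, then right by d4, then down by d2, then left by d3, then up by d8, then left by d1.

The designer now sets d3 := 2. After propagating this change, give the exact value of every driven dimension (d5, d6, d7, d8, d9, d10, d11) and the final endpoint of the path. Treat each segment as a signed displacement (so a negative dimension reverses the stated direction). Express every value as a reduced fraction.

Apply edit: d3 := 2
  d5 = d4 - 2 = 16
  d6 = d3*5 - d5 = -6
  d7 = d1*4 = 72
  d8 = d1/2 = 9
  d9 = d3/3 - d4 + d1*5 = 218/3
  d10 = d8/3 - d5/4 + d3*3 = 5
  d11 = d9/2 = 109/3
Walk from origin (0, 0):
  seg 1: down by d4 = 18 → (0, -18)
  seg 2: right by d6 = -6 → (-6, -18)
  seg 3: up by d11 = 109/3 → (-6, 55/3)
  seg 4: right by d7 = 72 → (66, 55/3)
  seg 5: left by d5 = 16 → (50, 55/3)
  seg 6: right by d4 = 18 → (68, 55/3)
  seg 7: down by d2 = 5/2 → (68, 95/6)
  seg 8: left by d3 = 2 → (66, 95/6)
  seg 9: up by d8 = 9 → (66, 149/6)
  seg 10: left by d1 = 18 → (48, 149/6)

d5 = 16
d6 = -6
d7 = 72
d8 = 9
d9 = 218/3
d10 = 5
d11 = 109/3
endpoint = (48, 149/6)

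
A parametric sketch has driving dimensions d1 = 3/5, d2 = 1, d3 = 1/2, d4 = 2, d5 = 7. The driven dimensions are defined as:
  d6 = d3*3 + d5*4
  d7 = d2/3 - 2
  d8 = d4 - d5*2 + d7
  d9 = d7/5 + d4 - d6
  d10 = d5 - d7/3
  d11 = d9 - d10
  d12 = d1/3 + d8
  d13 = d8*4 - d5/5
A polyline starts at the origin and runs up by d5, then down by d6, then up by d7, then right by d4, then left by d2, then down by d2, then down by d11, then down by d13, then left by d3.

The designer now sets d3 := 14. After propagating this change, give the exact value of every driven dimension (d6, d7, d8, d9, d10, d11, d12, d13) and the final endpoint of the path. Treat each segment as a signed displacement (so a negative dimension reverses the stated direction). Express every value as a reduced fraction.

Apply edit: d3 := 14
  d6 = d3*3 + d5*4 = 70
  d7 = d2/3 - 2 = -5/3
  d8 = d4 - d5*2 + d7 = -41/3
  d9 = d7/5 + d4 - d6 = -205/3
  d10 = d5 - d7/3 = 68/9
  d11 = d9 - d10 = -683/9
  d12 = d1/3 + d8 = -202/15
  d13 = d8*4 - d5/5 = -841/15
Walk from origin (0, 0):
  seg 1: up by d5 = 7 → (0, 7)
  seg 2: down by d6 = 70 → (0, -63)
  seg 3: up by d7 = -5/3 → (0, -194/3)
  seg 4: right by d4 = 2 → (2, -194/3)
  seg 5: left by d2 = 1 → (1, -194/3)
  seg 6: down by d2 = 1 → (1, -197/3)
  seg 7: down by d11 = -683/9 → (1, 92/9)
  seg 8: down by d13 = -841/15 → (1, 2983/45)
  seg 9: left by d3 = 14 → (-13, 2983/45)

d6 = 70
d7 = -5/3
d8 = -41/3
d9 = -205/3
d10 = 68/9
d11 = -683/9
d12 = -202/15
d13 = -841/15
endpoint = (-13, 2983/45)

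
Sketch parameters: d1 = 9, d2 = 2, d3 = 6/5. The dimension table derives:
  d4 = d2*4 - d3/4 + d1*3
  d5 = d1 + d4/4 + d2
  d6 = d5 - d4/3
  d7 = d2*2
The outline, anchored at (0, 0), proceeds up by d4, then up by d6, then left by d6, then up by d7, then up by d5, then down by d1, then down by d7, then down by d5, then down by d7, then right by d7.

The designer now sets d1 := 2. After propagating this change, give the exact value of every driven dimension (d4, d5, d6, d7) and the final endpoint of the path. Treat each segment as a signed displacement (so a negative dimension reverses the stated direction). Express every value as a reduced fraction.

Apply edit: d1 := 2
  d4 = d2*4 - d3/4 + d1*3 = 137/10
  d5 = d1 + d4/4 + d2 = 297/40
  d6 = d5 - d4/3 = 343/120
  d7 = d2*2 = 4
Walk from origin (0, 0):
  seg 1: up by d4 = 137/10 → (0, 137/10)
  seg 2: up by d6 = 343/120 → (0, 1987/120)
  seg 3: left by d6 = 343/120 → (-343/120, 1987/120)
  seg 4: up by d7 = 4 → (-343/120, 2467/120)
  seg 5: up by d5 = 297/40 → (-343/120, 1679/60)
  seg 6: down by d1 = 2 → (-343/120, 1559/60)
  seg 7: down by d7 = 4 → (-343/120, 1319/60)
  seg 8: down by d5 = 297/40 → (-343/120, 1747/120)
  seg 9: down by d7 = 4 → (-343/120, 1267/120)
  seg 10: right by d7 = 4 → (137/120, 1267/120)

d4 = 137/10
d5 = 297/40
d6 = 343/120
d7 = 4
endpoint = (137/120, 1267/120)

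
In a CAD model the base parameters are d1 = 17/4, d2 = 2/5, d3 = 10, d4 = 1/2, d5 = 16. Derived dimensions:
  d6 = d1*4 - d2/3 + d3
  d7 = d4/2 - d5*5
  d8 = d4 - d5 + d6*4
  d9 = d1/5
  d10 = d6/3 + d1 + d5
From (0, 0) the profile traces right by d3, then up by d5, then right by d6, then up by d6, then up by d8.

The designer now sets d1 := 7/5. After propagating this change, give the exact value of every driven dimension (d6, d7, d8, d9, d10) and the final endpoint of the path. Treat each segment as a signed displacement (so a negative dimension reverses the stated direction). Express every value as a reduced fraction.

Apply edit: d1 := 7/5
  d6 = d1*4 - d2/3 + d3 = 232/15
  d7 = d4/2 - d5*5 = -319/4
  d8 = d4 - d5 + d6*4 = 1391/30
  d9 = d1/5 = 7/25
  d10 = d6/3 + d1 + d5 = 203/9
Walk from origin (0, 0):
  seg 1: right by d3 = 10 → (10, 0)
  seg 2: up by d5 = 16 → (10, 16)
  seg 3: right by d6 = 232/15 → (382/15, 16)
  seg 4: up by d6 = 232/15 → (382/15, 472/15)
  seg 5: up by d8 = 1391/30 → (382/15, 467/6)

d6 = 232/15
d7 = -319/4
d8 = 1391/30
d9 = 7/25
d10 = 203/9
endpoint = (382/15, 467/6)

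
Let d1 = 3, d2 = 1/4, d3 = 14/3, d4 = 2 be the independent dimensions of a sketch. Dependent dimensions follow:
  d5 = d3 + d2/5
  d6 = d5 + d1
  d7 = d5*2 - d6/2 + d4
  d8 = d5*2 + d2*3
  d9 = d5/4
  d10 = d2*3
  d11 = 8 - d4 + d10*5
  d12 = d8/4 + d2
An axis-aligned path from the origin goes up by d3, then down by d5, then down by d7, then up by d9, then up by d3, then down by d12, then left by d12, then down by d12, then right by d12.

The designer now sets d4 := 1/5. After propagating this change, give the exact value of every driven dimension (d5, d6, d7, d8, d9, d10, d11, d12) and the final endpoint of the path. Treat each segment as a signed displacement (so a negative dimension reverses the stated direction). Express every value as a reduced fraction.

d5 = 283/60
d6 = 463/60
d7 = 231/40
d8 = 611/60
d9 = 283/240
d10 = 3/4
d11 = 231/20
d12 = 671/240
endpoint = (0, -1337/240)

Apply edit: d4 := 1/5
  d5 = d3 + d2/5 = 283/60
  d6 = d5 + d1 = 463/60
  d7 = d5*2 - d6/2 + d4 = 231/40
  d8 = d5*2 + d2*3 = 611/60
  d9 = d5/4 = 283/240
  d10 = d2*3 = 3/4
  d11 = 8 - d4 + d10*5 = 231/20
  d12 = d8/4 + d2 = 671/240
Walk from origin (0, 0):
  seg 1: up by d3 = 14/3 → (0, 14/3)
  seg 2: down by d5 = 283/60 → (0, -1/20)
  seg 3: down by d7 = 231/40 → (0, -233/40)
  seg 4: up by d9 = 283/240 → (0, -223/48)
  seg 5: up by d3 = 14/3 → (0, 1/48)
  seg 6: down by d12 = 671/240 → (0, -111/40)
  seg 7: left by d12 = 671/240 → (-671/240, -111/40)
  seg 8: down by d12 = 671/240 → (-671/240, -1337/240)
  seg 9: right by d12 = 671/240 → (0, -1337/240)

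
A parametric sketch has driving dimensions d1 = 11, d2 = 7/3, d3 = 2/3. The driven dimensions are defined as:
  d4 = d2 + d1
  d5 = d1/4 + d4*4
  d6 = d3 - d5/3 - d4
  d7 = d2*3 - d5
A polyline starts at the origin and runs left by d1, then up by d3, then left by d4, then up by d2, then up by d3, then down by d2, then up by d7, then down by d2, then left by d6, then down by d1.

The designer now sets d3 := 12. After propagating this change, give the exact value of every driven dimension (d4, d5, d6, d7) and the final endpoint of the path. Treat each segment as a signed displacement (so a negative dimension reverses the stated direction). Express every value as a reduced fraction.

Apply edit: d3 := 12
  d4 = d2 + d1 = 40/3
  d5 = d1/4 + d4*4 = 673/12
  d6 = d3 - d5/3 - d4 = -721/36
  d7 = d2*3 - d5 = -589/12
Walk from origin (0, 0):
  seg 1: left by d1 = 11 → (-11, 0)
  seg 2: up by d3 = 12 → (-11, 12)
  seg 3: left by d4 = 40/3 → (-73/3, 12)
  seg 4: up by d2 = 7/3 → (-73/3, 43/3)
  seg 5: up by d3 = 12 → (-73/3, 79/3)
  seg 6: down by d2 = 7/3 → (-73/3, 24)
  seg 7: up by d7 = -589/12 → (-73/3, -301/12)
  seg 8: down by d2 = 7/3 → (-73/3, -329/12)
  seg 9: left by d6 = -721/36 → (-155/36, -329/12)
  seg 10: down by d1 = 11 → (-155/36, -461/12)

d4 = 40/3
d5 = 673/12
d6 = -721/36
d7 = -589/12
endpoint = (-155/36, -461/12)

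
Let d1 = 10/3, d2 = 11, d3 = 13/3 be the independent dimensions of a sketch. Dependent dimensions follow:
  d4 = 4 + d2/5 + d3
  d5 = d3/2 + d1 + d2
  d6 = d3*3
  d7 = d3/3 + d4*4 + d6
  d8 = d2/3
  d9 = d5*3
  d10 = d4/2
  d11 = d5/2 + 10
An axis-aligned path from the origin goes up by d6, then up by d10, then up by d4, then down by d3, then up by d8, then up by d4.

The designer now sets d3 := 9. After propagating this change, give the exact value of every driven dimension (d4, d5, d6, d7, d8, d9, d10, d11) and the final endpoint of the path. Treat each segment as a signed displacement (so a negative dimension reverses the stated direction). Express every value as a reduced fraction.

Apply edit: d3 := 9
  d4 = 4 + d2/5 + d3 = 76/5
  d5 = d3/2 + d1 + d2 = 113/6
  d6 = d3*3 = 27
  d7 = d3/3 + d4*4 + d6 = 454/5
  d8 = d2/3 = 11/3
  d9 = d5*3 = 113/2
  d10 = d4/2 = 38/5
  d11 = d5/2 + 10 = 233/12
Walk from origin (0, 0):
  seg 1: up by d6 = 27 → (0, 27)
  seg 2: up by d10 = 38/5 → (0, 173/5)
  seg 3: up by d4 = 76/5 → (0, 249/5)
  seg 4: down by d3 = 9 → (0, 204/5)
  seg 5: up by d8 = 11/3 → (0, 667/15)
  seg 6: up by d4 = 76/5 → (0, 179/3)

d4 = 76/5
d5 = 113/6
d6 = 27
d7 = 454/5
d8 = 11/3
d9 = 113/2
d10 = 38/5
d11 = 233/12
endpoint = (0, 179/3)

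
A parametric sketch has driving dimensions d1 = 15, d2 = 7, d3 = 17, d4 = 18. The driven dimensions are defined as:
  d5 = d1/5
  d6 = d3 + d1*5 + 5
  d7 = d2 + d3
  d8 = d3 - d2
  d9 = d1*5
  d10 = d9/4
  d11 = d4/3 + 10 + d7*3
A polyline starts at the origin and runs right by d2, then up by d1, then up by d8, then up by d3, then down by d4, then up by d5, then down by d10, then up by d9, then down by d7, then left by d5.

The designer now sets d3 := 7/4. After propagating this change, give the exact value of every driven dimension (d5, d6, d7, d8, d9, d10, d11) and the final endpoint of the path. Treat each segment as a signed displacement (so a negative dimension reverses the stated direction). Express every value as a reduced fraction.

d5 = 3
d6 = 327/4
d7 = 35/4
d8 = -21/4
d9 = 75
d10 = 75/4
d11 = 169/4
endpoint = (4, 44)

Apply edit: d3 := 7/4
  d5 = d1/5 = 3
  d6 = d3 + d1*5 + 5 = 327/4
  d7 = d2 + d3 = 35/4
  d8 = d3 - d2 = -21/4
  d9 = d1*5 = 75
  d10 = d9/4 = 75/4
  d11 = d4/3 + 10 + d7*3 = 169/4
Walk from origin (0, 0):
  seg 1: right by d2 = 7 → (7, 0)
  seg 2: up by d1 = 15 → (7, 15)
  seg 3: up by d8 = -21/4 → (7, 39/4)
  seg 4: up by d3 = 7/4 → (7, 23/2)
  seg 5: down by d4 = 18 → (7, -13/2)
  seg 6: up by d5 = 3 → (7, -7/2)
  seg 7: down by d10 = 75/4 → (7, -89/4)
  seg 8: up by d9 = 75 → (7, 211/4)
  seg 9: down by d7 = 35/4 → (7, 44)
  seg 10: left by d5 = 3 → (4, 44)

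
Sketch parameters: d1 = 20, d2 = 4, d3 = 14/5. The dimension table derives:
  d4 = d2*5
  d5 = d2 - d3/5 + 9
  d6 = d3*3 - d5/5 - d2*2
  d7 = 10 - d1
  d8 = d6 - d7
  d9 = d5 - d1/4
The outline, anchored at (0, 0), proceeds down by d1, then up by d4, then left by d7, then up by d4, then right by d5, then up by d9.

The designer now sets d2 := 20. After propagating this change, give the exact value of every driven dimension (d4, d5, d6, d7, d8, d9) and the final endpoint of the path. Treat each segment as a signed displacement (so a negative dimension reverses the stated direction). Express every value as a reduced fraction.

d4 = 100
d5 = 711/25
d6 = -4661/125
d7 = -10
d8 = -3411/125
d9 = 586/25
endpoint = (961/25, 5086/25)

Apply edit: d2 := 20
  d4 = d2*5 = 100
  d5 = d2 - d3/5 + 9 = 711/25
  d6 = d3*3 - d5/5 - d2*2 = -4661/125
  d7 = 10 - d1 = -10
  d8 = d6 - d7 = -3411/125
  d9 = d5 - d1/4 = 586/25
Walk from origin (0, 0):
  seg 1: down by d1 = 20 → (0, -20)
  seg 2: up by d4 = 100 → (0, 80)
  seg 3: left by d7 = -10 → (10, 80)
  seg 4: up by d4 = 100 → (10, 180)
  seg 5: right by d5 = 711/25 → (961/25, 180)
  seg 6: up by d9 = 586/25 → (961/25, 5086/25)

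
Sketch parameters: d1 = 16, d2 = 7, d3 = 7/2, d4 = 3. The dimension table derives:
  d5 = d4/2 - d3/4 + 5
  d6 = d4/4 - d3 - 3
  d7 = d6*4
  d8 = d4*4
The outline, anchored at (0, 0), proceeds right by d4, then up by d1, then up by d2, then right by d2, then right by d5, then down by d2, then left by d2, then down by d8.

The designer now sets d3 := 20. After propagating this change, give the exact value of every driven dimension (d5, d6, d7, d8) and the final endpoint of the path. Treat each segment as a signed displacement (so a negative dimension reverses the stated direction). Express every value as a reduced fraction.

Apply edit: d3 := 20
  d5 = d4/2 - d3/4 + 5 = 3/2
  d6 = d4/4 - d3 - 3 = -89/4
  d7 = d6*4 = -89
  d8 = d4*4 = 12
Walk from origin (0, 0):
  seg 1: right by d4 = 3 → (3, 0)
  seg 2: up by d1 = 16 → (3, 16)
  seg 3: up by d2 = 7 → (3, 23)
  seg 4: right by d2 = 7 → (10, 23)
  seg 5: right by d5 = 3/2 → (23/2, 23)
  seg 6: down by d2 = 7 → (23/2, 16)
  seg 7: left by d2 = 7 → (9/2, 16)
  seg 8: down by d8 = 12 → (9/2, 4)

d5 = 3/2
d6 = -89/4
d7 = -89
d8 = 12
endpoint = (9/2, 4)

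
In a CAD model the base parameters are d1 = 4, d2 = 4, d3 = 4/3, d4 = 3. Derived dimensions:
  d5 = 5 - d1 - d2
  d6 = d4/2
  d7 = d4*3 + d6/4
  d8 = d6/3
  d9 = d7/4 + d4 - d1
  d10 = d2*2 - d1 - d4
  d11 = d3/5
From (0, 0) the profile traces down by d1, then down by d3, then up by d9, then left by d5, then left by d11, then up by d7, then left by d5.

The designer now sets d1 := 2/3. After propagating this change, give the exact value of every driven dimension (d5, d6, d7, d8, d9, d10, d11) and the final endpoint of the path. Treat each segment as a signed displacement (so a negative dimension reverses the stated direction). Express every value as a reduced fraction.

Apply edit: d1 := 2/3
  d5 = 5 - d1 - d2 = 1/3
  d6 = d4/2 = 3/2
  d7 = d4*3 + d6/4 = 75/8
  d8 = d6/3 = 1/2
  d9 = d7/4 + d4 - d1 = 449/96
  d10 = d2*2 - d1 - d4 = 13/3
  d11 = d3/5 = 4/15
Walk from origin (0, 0):
  seg 1: down by d1 = 2/3 → (0, -2/3)
  seg 2: down by d3 = 4/3 → (0, -2)
  seg 3: up by d9 = 449/96 → (0, 257/96)
  seg 4: left by d5 = 1/3 → (-1/3, 257/96)
  seg 5: left by d11 = 4/15 → (-3/5, 257/96)
  seg 6: up by d7 = 75/8 → (-3/5, 1157/96)
  seg 7: left by d5 = 1/3 → (-14/15, 1157/96)

d5 = 1/3
d6 = 3/2
d7 = 75/8
d8 = 1/2
d9 = 449/96
d10 = 13/3
d11 = 4/15
endpoint = (-14/15, 1157/96)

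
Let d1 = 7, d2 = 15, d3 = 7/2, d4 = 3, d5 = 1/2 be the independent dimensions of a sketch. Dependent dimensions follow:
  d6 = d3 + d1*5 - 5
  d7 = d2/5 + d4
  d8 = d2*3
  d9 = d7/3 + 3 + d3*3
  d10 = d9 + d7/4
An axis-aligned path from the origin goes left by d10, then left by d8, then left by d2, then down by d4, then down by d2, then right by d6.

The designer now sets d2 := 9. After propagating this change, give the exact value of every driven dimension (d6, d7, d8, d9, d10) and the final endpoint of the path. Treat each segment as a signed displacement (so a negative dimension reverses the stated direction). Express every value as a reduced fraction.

d6 = 67/2
d7 = 24/5
d8 = 27
d9 = 151/10
d10 = 163/10
endpoint = (-94/5, -12)

Apply edit: d2 := 9
  d6 = d3 + d1*5 - 5 = 67/2
  d7 = d2/5 + d4 = 24/5
  d8 = d2*3 = 27
  d9 = d7/3 + 3 + d3*3 = 151/10
  d10 = d9 + d7/4 = 163/10
Walk from origin (0, 0):
  seg 1: left by d10 = 163/10 → (-163/10, 0)
  seg 2: left by d8 = 27 → (-433/10, 0)
  seg 3: left by d2 = 9 → (-523/10, 0)
  seg 4: down by d4 = 3 → (-523/10, -3)
  seg 5: down by d2 = 9 → (-523/10, -12)
  seg 6: right by d6 = 67/2 → (-94/5, -12)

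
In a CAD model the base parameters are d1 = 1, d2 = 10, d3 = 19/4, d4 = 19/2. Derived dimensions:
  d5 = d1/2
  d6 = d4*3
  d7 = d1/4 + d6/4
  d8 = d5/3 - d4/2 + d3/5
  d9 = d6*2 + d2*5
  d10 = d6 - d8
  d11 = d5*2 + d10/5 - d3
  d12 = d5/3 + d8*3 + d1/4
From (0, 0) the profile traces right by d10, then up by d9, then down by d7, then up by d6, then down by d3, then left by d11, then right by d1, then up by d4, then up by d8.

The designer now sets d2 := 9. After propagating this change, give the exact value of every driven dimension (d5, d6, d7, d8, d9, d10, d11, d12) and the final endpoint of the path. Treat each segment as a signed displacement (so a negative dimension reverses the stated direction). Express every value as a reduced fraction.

Apply edit: d2 := 9
  d5 = d1/2 = 1/2
  d6 = d4*3 = 57/2
  d7 = d1/4 + d6/4 = 59/8
  d8 = d5/3 - d4/2 + d3/5 = -109/30
  d9 = d6*2 + d2*5 = 102
  d10 = d6 - d8 = 482/15
  d11 = d5*2 + d10/5 - d3 = 803/300
  d12 = d5/3 + d8*3 + d1/4 = -629/60
Walk from origin (0, 0):
  seg 1: right by d10 = 482/15 → (482/15, 0)
  seg 2: up by d9 = 102 → (482/15, 102)
  seg 3: down by d7 = 59/8 → (482/15, 757/8)
  seg 4: up by d6 = 57/2 → (482/15, 985/8)
  seg 5: down by d3 = 19/4 → (482/15, 947/8)
  seg 6: left by d11 = 803/300 → (8837/300, 947/8)
  seg 7: right by d1 = 1 → (9137/300, 947/8)
  seg 8: up by d4 = 19/2 → (9137/300, 1023/8)
  seg 9: up by d8 = -109/30 → (9137/300, 14909/120)

d5 = 1/2
d6 = 57/2
d7 = 59/8
d8 = -109/30
d9 = 102
d10 = 482/15
d11 = 803/300
d12 = -629/60
endpoint = (9137/300, 14909/120)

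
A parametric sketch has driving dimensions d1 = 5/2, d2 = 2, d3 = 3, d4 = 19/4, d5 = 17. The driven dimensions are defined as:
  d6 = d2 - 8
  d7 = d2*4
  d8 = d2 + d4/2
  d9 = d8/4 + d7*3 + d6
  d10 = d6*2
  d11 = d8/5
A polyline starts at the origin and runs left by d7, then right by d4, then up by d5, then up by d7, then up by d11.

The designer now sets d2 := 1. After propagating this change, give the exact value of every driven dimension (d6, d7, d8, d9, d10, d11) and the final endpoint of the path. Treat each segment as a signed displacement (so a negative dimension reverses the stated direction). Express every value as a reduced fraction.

Apply edit: d2 := 1
  d6 = d2 - 8 = -7
  d7 = d2*4 = 4
  d8 = d2 + d4/2 = 27/8
  d9 = d8/4 + d7*3 + d6 = 187/32
  d10 = d6*2 = -14
  d11 = d8/5 = 27/40
Walk from origin (0, 0):
  seg 1: left by d7 = 4 → (-4, 0)
  seg 2: right by d4 = 19/4 → (3/4, 0)
  seg 3: up by d5 = 17 → (3/4, 17)
  seg 4: up by d7 = 4 → (3/4, 21)
  seg 5: up by d11 = 27/40 → (3/4, 867/40)

d6 = -7
d7 = 4
d8 = 27/8
d9 = 187/32
d10 = -14
d11 = 27/40
endpoint = (3/4, 867/40)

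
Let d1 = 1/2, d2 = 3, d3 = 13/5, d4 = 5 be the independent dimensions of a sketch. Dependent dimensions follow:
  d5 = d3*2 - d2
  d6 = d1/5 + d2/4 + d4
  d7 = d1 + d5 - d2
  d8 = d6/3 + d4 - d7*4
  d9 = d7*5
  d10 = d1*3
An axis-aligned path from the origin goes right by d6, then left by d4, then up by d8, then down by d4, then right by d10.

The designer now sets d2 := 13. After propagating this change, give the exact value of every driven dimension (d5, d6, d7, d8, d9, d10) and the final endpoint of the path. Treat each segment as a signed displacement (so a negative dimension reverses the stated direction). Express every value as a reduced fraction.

Apply edit: d2 := 13
  d5 = d3*2 - d2 = -39/5
  d6 = d1/5 + d2/4 + d4 = 167/20
  d7 = d1 + d5 - d2 = -203/10
  d8 = d6/3 + d4 - d7*4 = 5339/60
  d9 = d7*5 = -203/2
  d10 = d1*3 = 3/2
Walk from origin (0, 0):
  seg 1: right by d6 = 167/20 → (167/20, 0)
  seg 2: left by d4 = 5 → (67/20, 0)
  seg 3: up by d8 = 5339/60 → (67/20, 5339/60)
  seg 4: down by d4 = 5 → (67/20, 5039/60)
  seg 5: right by d10 = 3/2 → (97/20, 5039/60)

d5 = -39/5
d6 = 167/20
d7 = -203/10
d8 = 5339/60
d9 = -203/2
d10 = 3/2
endpoint = (97/20, 5039/60)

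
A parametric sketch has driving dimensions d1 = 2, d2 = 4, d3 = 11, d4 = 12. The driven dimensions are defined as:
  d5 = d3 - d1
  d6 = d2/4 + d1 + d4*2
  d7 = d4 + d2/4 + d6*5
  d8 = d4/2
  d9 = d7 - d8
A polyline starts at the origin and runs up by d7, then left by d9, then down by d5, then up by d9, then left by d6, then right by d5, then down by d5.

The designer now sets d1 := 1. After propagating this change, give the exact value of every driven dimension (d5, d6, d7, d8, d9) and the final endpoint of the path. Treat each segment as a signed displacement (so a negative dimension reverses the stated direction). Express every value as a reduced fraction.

Apply edit: d1 := 1
  d5 = d3 - d1 = 10
  d6 = d2/4 + d1 + d4*2 = 26
  d7 = d4 + d2/4 + d6*5 = 143
  d8 = d4/2 = 6
  d9 = d7 - d8 = 137
Walk from origin (0, 0):
  seg 1: up by d7 = 143 → (0, 143)
  seg 2: left by d9 = 137 → (-137, 143)
  seg 3: down by d5 = 10 → (-137, 133)
  seg 4: up by d9 = 137 → (-137, 270)
  seg 5: left by d6 = 26 → (-163, 270)
  seg 6: right by d5 = 10 → (-153, 270)
  seg 7: down by d5 = 10 → (-153, 260)

d5 = 10
d6 = 26
d7 = 143
d8 = 6
d9 = 137
endpoint = (-153, 260)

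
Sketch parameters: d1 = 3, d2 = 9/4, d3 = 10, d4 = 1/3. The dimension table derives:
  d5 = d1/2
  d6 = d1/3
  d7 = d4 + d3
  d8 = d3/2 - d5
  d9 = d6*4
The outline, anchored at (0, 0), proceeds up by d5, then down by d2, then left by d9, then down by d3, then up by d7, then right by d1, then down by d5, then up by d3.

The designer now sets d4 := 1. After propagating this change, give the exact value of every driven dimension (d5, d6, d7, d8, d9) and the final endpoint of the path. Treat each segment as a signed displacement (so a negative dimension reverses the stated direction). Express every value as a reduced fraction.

d5 = 3/2
d6 = 1
d7 = 11
d8 = 7/2
d9 = 4
endpoint = (-1, 35/4)

Apply edit: d4 := 1
  d5 = d1/2 = 3/2
  d6 = d1/3 = 1
  d7 = d4 + d3 = 11
  d8 = d3/2 - d5 = 7/2
  d9 = d6*4 = 4
Walk from origin (0, 0):
  seg 1: up by d5 = 3/2 → (0, 3/2)
  seg 2: down by d2 = 9/4 → (0, -3/4)
  seg 3: left by d9 = 4 → (-4, -3/4)
  seg 4: down by d3 = 10 → (-4, -43/4)
  seg 5: up by d7 = 11 → (-4, 1/4)
  seg 6: right by d1 = 3 → (-1, 1/4)
  seg 7: down by d5 = 3/2 → (-1, -5/4)
  seg 8: up by d3 = 10 → (-1, 35/4)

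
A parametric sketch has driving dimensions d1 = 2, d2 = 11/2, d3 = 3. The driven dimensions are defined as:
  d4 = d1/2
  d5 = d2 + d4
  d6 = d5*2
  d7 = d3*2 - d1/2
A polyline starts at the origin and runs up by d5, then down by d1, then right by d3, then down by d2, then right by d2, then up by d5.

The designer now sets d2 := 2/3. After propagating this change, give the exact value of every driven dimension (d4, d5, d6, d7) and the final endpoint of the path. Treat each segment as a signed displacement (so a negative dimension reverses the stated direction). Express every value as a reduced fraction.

d4 = 1
d5 = 5/3
d6 = 10/3
d7 = 5
endpoint = (11/3, 2/3)

Apply edit: d2 := 2/3
  d4 = d1/2 = 1
  d5 = d2 + d4 = 5/3
  d6 = d5*2 = 10/3
  d7 = d3*2 - d1/2 = 5
Walk from origin (0, 0):
  seg 1: up by d5 = 5/3 → (0, 5/3)
  seg 2: down by d1 = 2 → (0, -1/3)
  seg 3: right by d3 = 3 → (3, -1/3)
  seg 4: down by d2 = 2/3 → (3, -1)
  seg 5: right by d2 = 2/3 → (11/3, -1)
  seg 6: up by d5 = 5/3 → (11/3, 2/3)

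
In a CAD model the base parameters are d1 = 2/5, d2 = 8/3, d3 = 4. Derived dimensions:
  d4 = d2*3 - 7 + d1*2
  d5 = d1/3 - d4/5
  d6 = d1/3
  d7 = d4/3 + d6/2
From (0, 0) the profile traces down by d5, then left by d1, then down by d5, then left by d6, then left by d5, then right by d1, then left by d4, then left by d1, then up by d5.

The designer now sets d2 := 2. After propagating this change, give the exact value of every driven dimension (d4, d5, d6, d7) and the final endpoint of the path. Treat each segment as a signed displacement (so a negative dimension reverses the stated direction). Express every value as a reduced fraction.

d4 = -1/5
d5 = 13/75
d6 = 2/15
d7 = 0
endpoint = (-38/75, -13/75)

Apply edit: d2 := 2
  d4 = d2*3 - 7 + d1*2 = -1/5
  d5 = d1/3 - d4/5 = 13/75
  d6 = d1/3 = 2/15
  d7 = d4/3 + d6/2 = 0
Walk from origin (0, 0):
  seg 1: down by d5 = 13/75 → (0, -13/75)
  seg 2: left by d1 = 2/5 → (-2/5, -13/75)
  seg 3: down by d5 = 13/75 → (-2/5, -26/75)
  seg 4: left by d6 = 2/15 → (-8/15, -26/75)
  seg 5: left by d5 = 13/75 → (-53/75, -26/75)
  seg 6: right by d1 = 2/5 → (-23/75, -26/75)
  seg 7: left by d4 = -1/5 → (-8/75, -26/75)
  seg 8: left by d1 = 2/5 → (-38/75, -26/75)
  seg 9: up by d5 = 13/75 → (-38/75, -13/75)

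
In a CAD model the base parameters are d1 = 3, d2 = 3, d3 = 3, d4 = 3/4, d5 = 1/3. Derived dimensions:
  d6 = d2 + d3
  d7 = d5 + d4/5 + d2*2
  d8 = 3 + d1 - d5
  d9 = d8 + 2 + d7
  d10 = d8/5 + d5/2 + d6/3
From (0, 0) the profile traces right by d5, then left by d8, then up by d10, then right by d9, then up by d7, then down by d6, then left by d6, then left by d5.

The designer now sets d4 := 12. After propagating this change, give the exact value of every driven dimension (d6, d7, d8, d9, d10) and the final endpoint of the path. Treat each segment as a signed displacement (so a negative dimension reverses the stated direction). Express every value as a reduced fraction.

Apply edit: d4 := 12
  d6 = d2 + d3 = 6
  d7 = d5 + d4/5 + d2*2 = 131/15
  d8 = 3 + d1 - d5 = 17/3
  d9 = d8 + 2 + d7 = 82/5
  d10 = d8/5 + d5/2 + d6/3 = 33/10
Walk from origin (0, 0):
  seg 1: right by d5 = 1/3 → (1/3, 0)
  seg 2: left by d8 = 17/3 → (-16/3, 0)
  seg 3: up by d10 = 33/10 → (-16/3, 33/10)
  seg 4: right by d9 = 82/5 → (166/15, 33/10)
  seg 5: up by d7 = 131/15 → (166/15, 361/30)
  seg 6: down by d6 = 6 → (166/15, 181/30)
  seg 7: left by d6 = 6 → (76/15, 181/30)
  seg 8: left by d5 = 1/3 → (71/15, 181/30)

d6 = 6
d7 = 131/15
d8 = 17/3
d9 = 82/5
d10 = 33/10
endpoint = (71/15, 181/30)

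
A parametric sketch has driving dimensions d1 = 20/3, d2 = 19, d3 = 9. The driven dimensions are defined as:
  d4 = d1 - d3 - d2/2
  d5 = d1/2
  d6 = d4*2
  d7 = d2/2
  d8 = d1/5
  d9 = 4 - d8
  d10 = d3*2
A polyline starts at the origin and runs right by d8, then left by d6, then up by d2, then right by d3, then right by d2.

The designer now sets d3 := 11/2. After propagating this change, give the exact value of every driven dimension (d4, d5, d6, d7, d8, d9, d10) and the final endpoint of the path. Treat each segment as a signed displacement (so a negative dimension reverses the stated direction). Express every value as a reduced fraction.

d4 = -25/3
d5 = 10/3
d6 = -50/3
d7 = 19/2
d8 = 4/3
d9 = 8/3
d10 = 11
endpoint = (85/2, 19)

Apply edit: d3 := 11/2
  d4 = d1 - d3 - d2/2 = -25/3
  d5 = d1/2 = 10/3
  d6 = d4*2 = -50/3
  d7 = d2/2 = 19/2
  d8 = d1/5 = 4/3
  d9 = 4 - d8 = 8/3
  d10 = d3*2 = 11
Walk from origin (0, 0):
  seg 1: right by d8 = 4/3 → (4/3, 0)
  seg 2: left by d6 = -50/3 → (18, 0)
  seg 3: up by d2 = 19 → (18, 19)
  seg 4: right by d3 = 11/2 → (47/2, 19)
  seg 5: right by d2 = 19 → (85/2, 19)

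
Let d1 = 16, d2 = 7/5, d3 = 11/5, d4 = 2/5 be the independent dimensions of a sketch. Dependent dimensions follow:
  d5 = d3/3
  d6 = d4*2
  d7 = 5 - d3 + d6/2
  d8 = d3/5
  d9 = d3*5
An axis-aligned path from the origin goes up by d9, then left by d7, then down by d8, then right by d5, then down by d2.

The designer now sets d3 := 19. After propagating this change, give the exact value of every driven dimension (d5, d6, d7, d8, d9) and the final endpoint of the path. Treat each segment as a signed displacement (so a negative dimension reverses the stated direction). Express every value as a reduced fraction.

Apply edit: d3 := 19
  d5 = d3/3 = 19/3
  d6 = d4*2 = 4/5
  d7 = 5 - d3 + d6/2 = -68/5
  d8 = d3/5 = 19/5
  d9 = d3*5 = 95
Walk from origin (0, 0):
  seg 1: up by d9 = 95 → (0, 95)
  seg 2: left by d7 = -68/5 → (68/5, 95)
  seg 3: down by d8 = 19/5 → (68/5, 456/5)
  seg 4: right by d5 = 19/3 → (299/15, 456/5)
  seg 5: down by d2 = 7/5 → (299/15, 449/5)

d5 = 19/3
d6 = 4/5
d7 = -68/5
d8 = 19/5
d9 = 95
endpoint = (299/15, 449/5)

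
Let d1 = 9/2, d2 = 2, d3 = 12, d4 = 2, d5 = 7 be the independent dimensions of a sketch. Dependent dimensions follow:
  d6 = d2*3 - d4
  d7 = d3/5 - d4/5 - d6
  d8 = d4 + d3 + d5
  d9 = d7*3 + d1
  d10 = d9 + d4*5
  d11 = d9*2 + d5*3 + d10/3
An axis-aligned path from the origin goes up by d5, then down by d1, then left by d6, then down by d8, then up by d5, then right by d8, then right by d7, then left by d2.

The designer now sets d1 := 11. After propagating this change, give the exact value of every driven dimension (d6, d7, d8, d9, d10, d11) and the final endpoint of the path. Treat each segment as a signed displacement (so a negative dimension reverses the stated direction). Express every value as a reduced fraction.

d6 = 4
d7 = -2
d8 = 21
d9 = 5
d10 = 15
d11 = 36
endpoint = (13, -18)

Apply edit: d1 := 11
  d6 = d2*3 - d4 = 4
  d7 = d3/5 - d4/5 - d6 = -2
  d8 = d4 + d3 + d5 = 21
  d9 = d7*3 + d1 = 5
  d10 = d9 + d4*5 = 15
  d11 = d9*2 + d5*3 + d10/3 = 36
Walk from origin (0, 0):
  seg 1: up by d5 = 7 → (0, 7)
  seg 2: down by d1 = 11 → (0, -4)
  seg 3: left by d6 = 4 → (-4, -4)
  seg 4: down by d8 = 21 → (-4, -25)
  seg 5: up by d5 = 7 → (-4, -18)
  seg 6: right by d8 = 21 → (17, -18)
  seg 7: right by d7 = -2 → (15, -18)
  seg 8: left by d2 = 2 → (13, -18)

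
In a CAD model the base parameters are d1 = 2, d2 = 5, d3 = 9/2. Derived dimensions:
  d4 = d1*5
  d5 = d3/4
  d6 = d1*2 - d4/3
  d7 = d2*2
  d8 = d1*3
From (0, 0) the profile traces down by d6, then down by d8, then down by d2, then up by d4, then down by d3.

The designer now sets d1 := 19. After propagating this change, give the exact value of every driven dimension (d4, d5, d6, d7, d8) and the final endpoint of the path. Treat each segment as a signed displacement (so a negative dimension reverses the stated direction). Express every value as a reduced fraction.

Apply edit: d1 := 19
  d4 = d1*5 = 95
  d5 = d3/4 = 9/8
  d6 = d1*2 - d4/3 = 19/3
  d7 = d2*2 = 10
  d8 = d1*3 = 57
Walk from origin (0, 0):
  seg 1: down by d6 = 19/3 → (0, -19/3)
  seg 2: down by d8 = 57 → (0, -190/3)
  seg 3: down by d2 = 5 → (0, -205/3)
  seg 4: up by d4 = 95 → (0, 80/3)
  seg 5: down by d3 = 9/2 → (0, 133/6)

d4 = 95
d5 = 9/8
d6 = 19/3
d7 = 10
d8 = 57
endpoint = (0, 133/6)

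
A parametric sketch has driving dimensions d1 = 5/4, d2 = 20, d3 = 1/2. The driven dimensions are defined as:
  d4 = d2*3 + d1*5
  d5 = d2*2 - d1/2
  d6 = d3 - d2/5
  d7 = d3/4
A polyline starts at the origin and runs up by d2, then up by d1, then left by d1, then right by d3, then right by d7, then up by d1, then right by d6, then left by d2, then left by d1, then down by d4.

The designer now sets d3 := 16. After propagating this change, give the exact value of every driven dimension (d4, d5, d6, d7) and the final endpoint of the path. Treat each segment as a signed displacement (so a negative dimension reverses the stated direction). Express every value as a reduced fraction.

Apply edit: d3 := 16
  d4 = d2*3 + d1*5 = 265/4
  d5 = d2*2 - d1/2 = 315/8
  d6 = d3 - d2/5 = 12
  d7 = d3/4 = 4
Walk from origin (0, 0):
  seg 1: up by d2 = 20 → (0, 20)
  seg 2: up by d1 = 5/4 → (0, 85/4)
  seg 3: left by d1 = 5/4 → (-5/4, 85/4)
  seg 4: right by d3 = 16 → (59/4, 85/4)
  seg 5: right by d7 = 4 → (75/4, 85/4)
  seg 6: up by d1 = 5/4 → (75/4, 45/2)
  seg 7: right by d6 = 12 → (123/4, 45/2)
  seg 8: left by d2 = 20 → (43/4, 45/2)
  seg 9: left by d1 = 5/4 → (19/2, 45/2)
  seg 10: down by d4 = 265/4 → (19/2, -175/4)

d4 = 265/4
d5 = 315/8
d6 = 12
d7 = 4
endpoint = (19/2, -175/4)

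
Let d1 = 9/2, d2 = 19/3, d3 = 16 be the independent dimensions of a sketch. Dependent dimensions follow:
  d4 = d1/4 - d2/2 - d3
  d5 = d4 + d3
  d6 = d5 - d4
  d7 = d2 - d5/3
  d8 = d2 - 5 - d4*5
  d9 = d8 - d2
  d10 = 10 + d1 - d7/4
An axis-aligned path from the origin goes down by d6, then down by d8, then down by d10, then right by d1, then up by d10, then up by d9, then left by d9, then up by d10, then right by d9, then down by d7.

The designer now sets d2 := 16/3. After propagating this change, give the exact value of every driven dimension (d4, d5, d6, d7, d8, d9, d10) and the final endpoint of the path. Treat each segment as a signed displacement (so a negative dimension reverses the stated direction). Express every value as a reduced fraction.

Apply edit: d2 := 16/3
  d4 = d1/4 - d2/2 - d3 = -421/24
  d5 = d4 + d3 = -37/24
  d6 = d5 - d4 = 16
  d7 = d2 - d5/3 = 421/72
  d8 = d2 - 5 - d4*5 = 2113/24
  d9 = d8 - d2 = 1985/24
  d10 = 10 + d1 - d7/4 = 3755/288
Walk from origin (0, 0):
  seg 1: down by d6 = 16 → (0, -16)
  seg 2: down by d8 = 2113/24 → (0, -2497/24)
  seg 3: down by d10 = 3755/288 → (0, -33719/288)
  seg 4: right by d1 = 9/2 → (9/2, -33719/288)
  seg 5: up by d10 = 3755/288 → (9/2, -2497/24)
  seg 6: up by d9 = 1985/24 → (9/2, -64/3)
  seg 7: left by d9 = 1985/24 → (-1877/24, -64/3)
  seg 8: up by d10 = 3755/288 → (-1877/24, -2389/288)
  seg 9: right by d9 = 1985/24 → (9/2, -2389/288)
  seg 10: down by d7 = 421/72 → (9/2, -4073/288)

d4 = -421/24
d5 = -37/24
d6 = 16
d7 = 421/72
d8 = 2113/24
d9 = 1985/24
d10 = 3755/288
endpoint = (9/2, -4073/288)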